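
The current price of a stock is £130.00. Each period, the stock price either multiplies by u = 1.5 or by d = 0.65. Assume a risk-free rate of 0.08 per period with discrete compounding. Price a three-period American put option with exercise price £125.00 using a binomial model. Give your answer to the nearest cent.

Risk-neutral probability p = (1 + 0.08 − 0.65)/(1.5 − 0.65) = 0.4300/0.8500 = 0.5059
Terminal stock prices: S_uuu = 438.8, S_uud = 190.1, S_udd = 82.39, S_ddd = 35.7
Terminal payoffs (K − S): max(-313.8, 0) = 0, max(-65.12, 0) = 0, max(42.61, 0) = 42.61, max(89.3, 0) = 89.3
Node uu (S = 292.5): continuation = 1/1.08·[0.5059·0.0000 + 0.4941·0.0000] = 0.0000; exercise value = 0.0000 ≤ continuation, so V_uu = 0.0000
Node ud (S = 126.8): continuation = 1/1.08·[0.5059·0.0000 + 0.4941·42.6125] = 19.4959; exercise value = 0.0000 ≤ continuation, so V_ud = 19.4959
Node dd (S = 54.93): continuation = 1/1.08·[0.5059·42.6125 + 0.4941·89.2987] = 60.8157; exercise value = 70.0750 > continuation, so V_dd = 70.0750 (exercise)
Node u (S = 195): continuation = 1/1.08·[0.5059·0.0000 + 0.4941·19.4959] = 8.9197; exercise value = 0.0000 ≤ continuation, so V_u = 8.9197
Node d (S = 84.5): continuation = 1/1.08·[0.5059·19.4959 + 0.4941·70.0750] = 41.1925; exercise value = 40.5000 ≤ continuation, so V_d = 41.1925
Node 0 (S = 130): continuation = 1/1.08·[0.5059·8.9197 + 0.4941·41.1925] = 23.0243; exercise value = 0.0000 ≤ continuation, so V_0 = 23.0243

£23.02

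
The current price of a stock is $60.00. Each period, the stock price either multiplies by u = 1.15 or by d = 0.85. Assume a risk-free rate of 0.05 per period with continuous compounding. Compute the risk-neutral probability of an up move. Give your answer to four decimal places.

p = 0.6709

Risk-neutral probability p = (e^0.05 − 0.85)/(1.15 − 0.85) = 0.2013/0.3000 = 0.6709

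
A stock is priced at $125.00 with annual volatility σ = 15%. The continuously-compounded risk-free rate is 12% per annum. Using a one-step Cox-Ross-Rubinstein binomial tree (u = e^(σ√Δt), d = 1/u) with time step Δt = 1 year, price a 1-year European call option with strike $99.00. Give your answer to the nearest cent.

CRR parameters: u = e^(σ√Δt) = e^(0.15·√1) = 1.1618, d = 1/u = 0.8607
Per-period rate: rΔt = 0.12·1 = 0.12, so R = e^0.12 = 1.1275
Risk-neutral probability p = (e^0.12 − 0.8607)/(1.1618 − 0.8607) = 0.2668/0.3011 = 0.8860
Terminal stock prices: S_u = 145.2, S_d = 107.6
Terminal payoffs (S − K): max(46.23, 0) = 46.23, max(8.588, 0) = 8.588
Node 0 (S = 125): V_0 = e^(−0.12)·[0.8860·46.2293 + 0.1140·8.5885] = 37.1949

$37.19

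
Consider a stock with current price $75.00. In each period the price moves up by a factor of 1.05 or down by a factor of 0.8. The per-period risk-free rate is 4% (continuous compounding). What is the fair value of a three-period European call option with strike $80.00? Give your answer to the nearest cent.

$5.41

Risk-neutral probability p = (e^0.04 − 0.8)/(1.05 − 0.8) = 0.2408/0.2500 = 0.9632
Terminal stock prices: S_uuu = 86.82, S_uud = 66.15, S_udd = 50.4, S_ddd = 38.4
Terminal payoffs (S − K): max(6.822, 0) = 6.822, max(-13.85, 0) = 0, max(-29.6, 0) = 0, max(-41.6, 0) = 0
Node uu (S = 82.69): V_uu = e^(−0.04)·[0.9632·6.8219 + 0.0368·0.0000] = 6.3135
Node ud (S = 63): V_ud = e^(−0.04)·[0.9632·0.0000 + 0.0368·0.0000] = 0.0000
Node dd (S = 48): V_dd = e^(−0.04)·[0.9632·0.0000 + 0.0368·0.0000] = 0.0000
Node u (S = 78.75): V_u = e^(−0.04)·[0.9632·6.3135 + 0.0368·0.0000] = 5.8429
Node d (S = 60): V_d = e^(−0.04)·[0.9632·0.0000 + 0.0368·0.0000] = 0.0000
Node 0 (S = 75): V_0 = e^(−0.04)·[0.9632·5.8429 + 0.0368·0.0000] = 5.4075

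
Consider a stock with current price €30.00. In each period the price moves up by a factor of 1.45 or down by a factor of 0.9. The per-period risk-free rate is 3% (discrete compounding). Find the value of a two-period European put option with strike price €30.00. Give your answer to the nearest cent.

Risk-neutral probability p = (1 + 0.03 − 0.9)/(1.45 − 0.9) = 0.1300/0.5500 = 0.2364
Terminal stock prices: S_uu = 63.08, S_ud = 39.15, S_dd = 24.3
Terminal payoffs (K − S): max(-33.08, 0) = 0, max(-9.15, 0) = 0, max(5.7, 0) = 5.7
Node u (S = 43.5): V_u = 1/1.03·[0.2364·0.0000 + 0.7636·0.0000] = 0.0000
Node d (S = 27): V_d = 1/1.03·[0.2364·0.0000 + 0.7636·5.7000] = 4.2259
Node 0 (S = 30): V_0 = 1/1.03·[0.2364·0.0000 + 0.7636·4.2259] = 3.1331

€3.13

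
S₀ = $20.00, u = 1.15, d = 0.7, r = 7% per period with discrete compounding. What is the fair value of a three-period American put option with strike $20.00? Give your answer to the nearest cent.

$1.64

Risk-neutral probability p = (1 + 0.07 − 0.7)/(1.15 − 0.7) = 0.3700/0.4500 = 0.8222
Terminal stock prices: S_uuu = 30.42, S_uud = 18.51, S_udd = 11.27, S_ddd = 6.86
Terminal payoffs (K − S): max(-10.42, 0) = 0, max(1.485, 0) = 1.485, max(8.73, 0) = 8.73, max(13.14, 0) = 13.14
Node uu (S = 26.45): continuation = 1/1.07·[0.8222·0.0000 + 0.1778·1.4850] = 0.2467; exercise value = 0.0000 ≤ continuation, so V_uu = 0.2467
Node ud (S = 16.1): continuation = 1/1.07·[0.8222·1.4850 + 0.1778·8.7300] = 2.5916; exercise value = 3.9000 > continuation, so V_ud = 3.9000 (exercise)
Node dd (S = 9.8): continuation = 1/1.07·[0.8222·8.7300 + 0.1778·13.1400] = 8.8916; exercise value = 10.2000 > continuation, so V_dd = 10.2000 (exercise)
Node u (S = 23): continuation = 1/1.07·[0.8222·0.2467 + 0.1778·3.9000] = 0.8376; exercise value = 0.0000 ≤ continuation, so V_u = 0.8376
Node d (S = 14): continuation = 1/1.07·[0.8222·3.9000 + 0.1778·10.2000] = 4.6916; exercise value = 6.0000 > continuation, so V_d = 6.0000 (exercise)
Node 0 (S = 20): continuation = 1/1.07·[0.8222·0.8376 + 0.1778·6.0000] = 1.6405; exercise value = 0.0000 ≤ continuation, so V_0 = 1.6405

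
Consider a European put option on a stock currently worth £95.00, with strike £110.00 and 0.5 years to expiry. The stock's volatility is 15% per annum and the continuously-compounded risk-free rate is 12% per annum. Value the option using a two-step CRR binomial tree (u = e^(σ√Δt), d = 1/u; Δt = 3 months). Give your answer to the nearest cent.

CRR parameters: u = e^(σ√Δt) = e^(0.15·√0.25) = 1.0779, d = 1/u = 0.9277
Per-period rate: rΔt = 0.12·0.25 = 0.03, so R = e^0.03 = 1.0305
Risk-neutral probability p = (e^0.03 − 0.9277)/(1.0779 − 0.9277) = 0.1027/0.1501 = 0.6841
Terminal stock prices: S_uu = 110.4, S_ud = 95, S_dd = 81.77
Terminal payoffs (K − S): max(-0.3743, 0) = 0, max(15, 0) = 15, max(28.23, 0) = 28.23
Node u (S = 102.4): V_u = e^(−0.03)·[0.6841·0.0000 + 0.3159·15.0000] = 4.5985
Node d (S = 88.14): V_d = e^(−0.03)·[0.6841·15.0000 + 0.3159·28.2327] = 18.6134
Node 0 (S = 95): V_0 = e^(−0.03)·[0.6841·4.5985 + 0.3159·18.6134] = 8.7590

£8.76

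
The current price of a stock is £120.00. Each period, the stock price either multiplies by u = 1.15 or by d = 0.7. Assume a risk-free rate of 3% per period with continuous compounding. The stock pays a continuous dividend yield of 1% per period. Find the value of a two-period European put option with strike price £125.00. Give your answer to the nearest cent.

£16.17

Per-period risk-free factor R = e^0.03 = 1.0305; dividend-adjusted growth = e^(0.03−0.01) = 1.0202.
Risk-neutral probability p = (1.0202 − 0.7)/(1.15 − 0.7) = 0.3202/0.4500 = 0.7116
Terminal stock prices: S_uu = 158.7, S_ud = 96.6, S_dd = 58.8
Terminal payoffs (K − S): max(-33.7, 0) = 0, max(28.4, 0) = 28.4, max(66.2, 0) = 66.2
Node u (S = 138): V_u = e^(−0.03)·[0.7116·0.0000 + 0.2884·28.4000] = 7.9496
Node d (S = 84): V_d = e^(−0.03)·[0.7116·28.4000 + 0.2884·66.2000] = 38.1415
Node 0 (S = 120): V_0 = e^(−0.03)·[0.7116·7.9496 + 0.2884·38.1415] = 16.1659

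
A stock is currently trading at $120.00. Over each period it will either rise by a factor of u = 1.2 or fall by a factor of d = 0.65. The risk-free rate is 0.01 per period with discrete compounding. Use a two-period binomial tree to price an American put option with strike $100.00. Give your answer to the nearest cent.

Risk-neutral probability p = (1 + 0.01 − 0.65)/(1.2 − 0.65) = 0.3600/0.5500 = 0.6545
Terminal stock prices: S_uu = 172.8, S_ud = 93.6, S_dd = 50.7
Terminal payoffs (K − S): max(-72.8, 0) = 0, max(6.4, 0) = 6.4, max(49.3, 0) = 49.3
Node u (S = 144): continuation = 1/1.01·[0.6545·0.0000 + 0.3455·6.4000] = 2.1890; exercise value = 0.0000 ≤ continuation, so V_u = 2.1890
Node d (S = 78): continuation = 1/1.01·[0.6545·6.4000 + 0.3455·49.3000] = 21.0099; exercise value = 22.0000 > continuation, so V_d = 22.0000 (exercise)
Node 0 (S = 120): continuation = 1/1.01·[0.6545·2.1890 + 0.3455·22.0000] = 8.9434; exercise value = 0.0000 ≤ continuation, so V_0 = 8.9434

$8.94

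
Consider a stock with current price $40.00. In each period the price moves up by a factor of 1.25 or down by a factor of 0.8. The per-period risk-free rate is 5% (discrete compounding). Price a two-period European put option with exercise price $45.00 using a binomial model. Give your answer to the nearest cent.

Risk-neutral probability p = (1 + 0.05 − 0.8)/(1.25 − 0.8) = 0.2500/0.4500 = 0.5556
Terminal stock prices: S_uu = 62.5, S_ud = 40, S_dd = 25.6
Terminal payoffs (K − S): max(-17.5, 0) = 0, max(5, 0) = 5, max(19.4, 0) = 19.4
Node u (S = 50): V_u = 1/1.05·[0.5556·0.0000 + 0.4444·5.0000] = 2.1164
Node d (S = 32): V_d = 1/1.05·[0.5556·5.0000 + 0.4444·19.4000] = 10.8571
Node 0 (S = 40): V_0 = 1/1.05·[0.5556·2.1164 + 0.4444·10.8571] = 5.7154

$5.72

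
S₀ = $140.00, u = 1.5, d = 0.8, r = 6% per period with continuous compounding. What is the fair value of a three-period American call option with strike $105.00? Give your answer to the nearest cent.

Risk-neutral probability p = (e^0.06 − 0.8)/(1.5 − 0.8) = 0.2618/0.7000 = 0.3741
Terminal stock prices: S_uuu = 472.5, S_uud = 252, S_udd = 134.4, S_ddd = 71.68
Terminal payoffs (S − K): max(367.5, 0) = 367.5, max(147, 0) = 147, max(29.4, 0) = 29.4, max(-33.32, 0) = 0
Node uu (S = 315): continuation = e^(−0.06)·[0.3741·367.5000 + 0.6259·147.0000] = 216.1147; exercise value = 210.0000 ≤ continuation, so V_uu = 216.1147
Node ud (S = 168): continuation = e^(−0.06)·[0.3741·147.0000 + 0.6259·29.4000] = 69.1147; exercise value = 63.0000 ≤ continuation, so V_ud = 69.1147
Node dd (S = 89.6): continuation = e^(−0.06)·[0.3741·29.4000 + 0.6259·0.0000] = 10.3567; exercise value = 0.0000 ≤ continuation, so V_dd = 10.3567
Node u (S = 210): continuation = e^(−0.06)·[0.3741·216.1147 + 0.6259·69.1147] = 116.8734; exercise value = 105.0000 ≤ continuation, so V_u = 116.8734
Node d (S = 112): continuation = e^(−0.06)·[0.3741·69.1147 + 0.6259·10.3567] = 30.4522; exercise value = 7.0000 ≤ continuation, so V_d = 30.4522
Node 0 (S = 140): continuation = e^(−0.06)·[0.3741·116.8734 + 0.6259·30.4522] = 59.1223; exercise value = 35.0000 ≤ continuation, so V_0 = 59.1223

$59.12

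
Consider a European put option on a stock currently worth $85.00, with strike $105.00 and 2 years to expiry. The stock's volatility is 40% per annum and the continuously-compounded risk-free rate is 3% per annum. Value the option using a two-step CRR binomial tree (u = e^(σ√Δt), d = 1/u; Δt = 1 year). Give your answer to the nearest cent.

CRR parameters: u = e^(σ√Δt) = e^(0.4·√1) = 1.4918, d = 1/u = 0.6703
Per-period rate: rΔt = 0.03·1 = 0.03, so R = e^0.03 = 1.0305
Risk-neutral probability p = (e^0.03 − 0.6703)/(1.4918 − 0.6703) = 0.3601/0.8215 = 0.4384
Terminal stock prices: S_uu = 189.2, S_ud = 85, S_dd = 38.19
Terminal payoffs (K − S): max(-84.17, 0) = 0, max(20, 0) = 20, max(66.81, 0) = 66.81
Node u (S = 126.8): V_u = e^(−0.03)·[0.4384·0.0000 + 0.5616·20.0000] = 10.9004
Node d (S = 56.98): V_d = e^(−0.03)·[0.4384·20.0000 + 0.5616·66.8070] = 44.9196
Node 0 (S = 85): V_0 = e^(−0.03)·[0.4384·10.9004 + 0.5616·44.9196] = 29.1193

$29.12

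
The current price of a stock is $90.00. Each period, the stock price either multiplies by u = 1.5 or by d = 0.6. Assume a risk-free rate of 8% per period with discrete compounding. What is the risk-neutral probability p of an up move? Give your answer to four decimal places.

Risk-neutral probability p = (1 + 0.08 − 0.6)/(1.5 − 0.6) = 0.4800/0.9000 = 0.5333

p = 0.5333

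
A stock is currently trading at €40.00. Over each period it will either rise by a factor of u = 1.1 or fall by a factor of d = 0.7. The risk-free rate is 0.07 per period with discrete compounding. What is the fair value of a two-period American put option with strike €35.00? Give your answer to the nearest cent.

€0.75

Risk-neutral probability p = (1 + 0.07 − 0.7)/(1.1 − 0.7) = 0.3700/0.4000 = 0.9250
Terminal stock prices: S_uu = 48.4, S_ud = 30.8, S_dd = 19.6
Terminal payoffs (K − S): max(-13.4, 0) = 0, max(4.2, 0) = 4.2, max(15.4, 0) = 15.4
Node u (S = 44): continuation = 1/1.07·[0.9250·0.0000 + 0.0750·4.2000] = 0.2944; exercise value = 0.0000 ≤ continuation, so V_u = 0.2944
Node d (S = 28): continuation = 1/1.07·[0.9250·4.2000 + 0.0750·15.4000] = 4.7103; exercise value = 7.0000 > continuation, so V_d = 7.0000 (exercise)
Node 0 (S = 40): continuation = 1/1.07·[0.9250·0.2944 + 0.0750·7.0000] = 0.7452; exercise value = 0.0000 ≤ continuation, so V_0 = 0.7452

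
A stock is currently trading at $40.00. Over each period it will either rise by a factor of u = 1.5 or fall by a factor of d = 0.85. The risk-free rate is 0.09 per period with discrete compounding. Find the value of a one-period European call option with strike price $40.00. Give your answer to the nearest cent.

Risk-neutral probability p = (1 + 0.09 − 0.85)/(1.5 − 0.85) = 0.2400/0.6500 = 0.3692
Terminal stock prices: S_u = 60, S_d = 34
Terminal payoffs (S − K): max(20, 0) = 20, max(-6, 0) = 0
Node 0 (S = 40): V_0 = 1/1.09·[0.3692·20.0000 + 0.6308·0.0000] = 6.7749

$6.77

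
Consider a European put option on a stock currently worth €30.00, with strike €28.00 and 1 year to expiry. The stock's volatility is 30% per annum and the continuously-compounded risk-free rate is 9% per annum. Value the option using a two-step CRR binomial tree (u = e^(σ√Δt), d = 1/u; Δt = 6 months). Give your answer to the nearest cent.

€1.52

CRR parameters: u = e^(σ√Δt) = e^(0.3·√0.5) = 1.2363, d = 1/u = 0.8089
Per-period rate: rΔt = 0.09·0.5 = 0.045, so R = e^0.045 = 1.0460
Risk-neutral probability p = (e^0.045 − 0.8089)/(1.2363 − 0.8089) = 0.2372/0.4275 = 0.5548
Terminal stock prices: S_uu = 45.85, S_ud = 30, S_dd = 19.63
Terminal payoffs (K − S): max(-17.85, 0) = 0, max(-2, 0) = 0, max(8.372, 0) = 8.372
Node u (S = 37.09): V_u = e^(−0.045)·[0.5548·0.0000 + 0.4452·0.0000] = 0.0000
Node d (S = 24.27): V_d = e^(−0.045)·[0.5548·0.0000 + 0.4452·8.3725] = 3.5631
Node 0 (S = 30): V_0 = e^(−0.045)·[0.5548·0.0000 + 0.4452·3.5631] = 1.5163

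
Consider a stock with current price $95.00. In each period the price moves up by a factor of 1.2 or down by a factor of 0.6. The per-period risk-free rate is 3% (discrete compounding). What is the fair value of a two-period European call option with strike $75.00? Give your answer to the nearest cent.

Risk-neutral probability p = (1 + 0.03 − 0.6)/(1.2 − 0.6) = 0.4300/0.6000 = 0.7167
Terminal stock prices: S_uu = 136.8, S_ud = 68.4, S_dd = 34.2
Terminal payoffs (S − K): max(61.8, 0) = 61.8, max(-6.6, 0) = 0, max(-40.8, 0) = 0
Node u (S = 114): V_u = 1/1.03·[0.7167·61.8000 + 0.2833·0.0000] = 43.0000
Node d (S = 57): V_d = 1/1.03·[0.7167·0.0000 + 0.2833·0.0000] = 0.0000
Node 0 (S = 95): V_0 = 1/1.03·[0.7167·43.0000 + 0.2833·0.0000] = 29.9191

$29.92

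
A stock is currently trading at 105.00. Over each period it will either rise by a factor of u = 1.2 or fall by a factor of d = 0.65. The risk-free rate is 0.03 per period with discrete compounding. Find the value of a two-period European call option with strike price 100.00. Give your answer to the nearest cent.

23.04

Risk-neutral probability p = (1 + 0.03 − 0.65)/(1.2 − 0.65) = 0.3800/0.5500 = 0.6909
Terminal stock prices: S_uu = 151.2, S_ud = 81.9, S_dd = 44.36
Terminal payoffs (S − K): max(51.2, 0) = 51.2, max(-18.1, 0) = 0, max(-55.64, 0) = 0
Node u (S = 126): V_u = 1/1.03·[0.6909·51.2000 + 0.3091·0.0000] = 34.3442
Node d (S = 68.25): V_d = 1/1.03·[0.6909·0.0000 + 0.3091·0.0000] = 0.0000
Node 0 (S = 105): V_0 = 1/1.03·[0.6909·34.3442 + 0.3091·0.0000] = 23.0376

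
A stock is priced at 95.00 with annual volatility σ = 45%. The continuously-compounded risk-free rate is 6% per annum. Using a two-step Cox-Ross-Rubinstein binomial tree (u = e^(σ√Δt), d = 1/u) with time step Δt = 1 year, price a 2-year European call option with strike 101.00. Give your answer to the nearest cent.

CRR parameters: u = e^(σ√Δt) = e^(0.45·√1) = 1.5683, d = 1/u = 0.6376
Per-period rate: rΔt = 0.06·1 = 0.06, so R = e^0.06 = 1.0618
Risk-neutral probability p = (e^0.06 − 0.6376)/(1.5683 − 0.6376) = 0.4242/0.9307 = 0.4558
Terminal stock prices: S_uu = 233.7, S_ud = 95, S_dd = 38.62
Terminal payoffs (S − K): max(132.7, 0) = 132.7, max(-6, 0) = 0, max(-62.38, 0) = 0
Node u (S = 149): V_u = e^(−0.06)·[0.4558·132.6623 + 0.5442·0.0000] = 56.9465
Node d (S = 60.57): V_d = e^(−0.06)·[0.4558·0.0000 + 0.5442·0.0000] = 0.0000
Node 0 (S = 95): V_0 = e^(−0.06)·[0.4558·56.9465 + 0.5442·0.0000] = 24.4448

24.44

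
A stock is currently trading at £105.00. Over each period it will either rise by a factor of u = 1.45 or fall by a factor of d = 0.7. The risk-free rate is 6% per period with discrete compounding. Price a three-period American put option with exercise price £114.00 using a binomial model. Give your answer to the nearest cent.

£24.16

Risk-neutral probability p = (1 + 0.06 − 0.7)/(1.45 − 0.7) = 0.3600/0.7500 = 0.4800
Terminal stock prices: S_uuu = 320.1, S_uud = 154.5, S_udd = 74.6, S_ddd = 36.01
Terminal payoffs (K − S): max(-206.1, 0) = 0, max(-40.53, 0) = 0, max(39.4, 0) = 39.4, max(77.99, 0) = 77.99
Node uu (S = 220.8): continuation = 1/1.06·[0.4800·0.0000 + 0.5200·0.0000] = 0.0000; exercise value = 0.0000 ≤ continuation, so V_uu = 0.0000
Node ud (S = 106.6): continuation = 1/1.06·[0.4800·0.0000 + 0.5200·39.3975] = 19.3271; exercise value = 7.4250 ≤ continuation, so V_ud = 19.3271
Node dd (S = 51.45): continuation = 1/1.06·[0.4800·39.3975 + 0.5200·77.9850] = 56.0972; exercise value = 62.5500 > continuation, so V_dd = 62.5500 (exercise)
Node u (S = 152.2): continuation = 1/1.06·[0.4800·0.0000 + 0.5200·19.3271] = 9.4812; exercise value = 0.0000 ≤ continuation, so V_u = 9.4812
Node d (S = 73.5): continuation = 1/1.06·[0.4800·19.3271 + 0.5200·62.5500] = 39.4368; exercise value = 40.5000 > continuation, so V_d = 40.5000 (exercise)
Node 0 (S = 105): continuation = 1/1.06·[0.4800·9.4812 + 0.5200·40.5000] = 24.1613; exercise value = 9.0000 ≤ continuation, so V_0 = 24.1613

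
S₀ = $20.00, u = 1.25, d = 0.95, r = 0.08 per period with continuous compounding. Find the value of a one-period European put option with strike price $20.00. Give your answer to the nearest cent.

$0.51

Risk-neutral probability p = (e^0.08 − 0.95)/(1.25 − 0.95) = 0.1333/0.3000 = 0.4443
Terminal stock prices: S_u = 25, S_d = 19
Terminal payoffs (K − S): max(-5, 0) = 0, max(1, 0) = 1
Node 0 (S = 20): V_0 = e^(−0.08)·[0.4443·0.0000 + 0.5557·1.0000] = 0.5130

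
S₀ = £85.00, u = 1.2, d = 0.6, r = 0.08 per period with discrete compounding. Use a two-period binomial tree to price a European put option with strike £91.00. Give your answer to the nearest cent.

Risk-neutral probability p = (1 + 0.08 − 0.6)/(1.2 − 0.6) = 0.4800/0.6000 = 0.8000
Terminal stock prices: S_uu = 122.4, S_ud = 61.2, S_dd = 30.6
Terminal payoffs (K − S): max(-31.4, 0) = 0, max(29.8, 0) = 29.8, max(60.4, 0) = 60.4
Node u (S = 102): V_u = 1/1.08·[0.8000·0.0000 + 0.2000·29.8000] = 5.5185
Node d (S = 51): V_d = 1/1.08·[0.8000·29.8000 + 0.2000·60.4000] = 33.2593
Node 0 (S = 85): V_0 = 1/1.08·[0.8000·5.5185 + 0.2000·33.2593] = 10.2469

£10.25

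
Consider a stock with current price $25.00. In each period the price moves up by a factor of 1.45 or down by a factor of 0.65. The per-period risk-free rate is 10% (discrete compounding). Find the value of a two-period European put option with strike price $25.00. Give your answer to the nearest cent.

$2.87

Risk-neutral probability p = (1 + 0.1 − 0.65)/(1.45 − 0.65) = 0.4500/0.8000 = 0.5625
Terminal stock prices: S_uu = 52.56, S_ud = 23.56, S_dd = 10.56
Terminal payoffs (K − S): max(-27.56, 0) = 0, max(1.438, 0) = 1.438, max(14.44, 0) = 14.44
Node u (S = 36.25): V_u = 1/1.1·[0.5625·0.0000 + 0.4375·1.4375] = 0.5717
Node d (S = 16.25): V_d = 1/1.1·[0.5625·1.4375 + 0.4375·14.4375] = 6.4773
Node 0 (S = 25): V_0 = 1/1.1·[0.5625·0.5717 + 0.4375·6.4773] = 2.8686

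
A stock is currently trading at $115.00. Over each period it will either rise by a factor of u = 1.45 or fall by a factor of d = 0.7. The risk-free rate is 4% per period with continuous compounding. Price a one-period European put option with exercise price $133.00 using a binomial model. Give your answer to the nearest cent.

Risk-neutral probability p = (e^0.04 − 0.7)/(1.45 − 0.7) = 0.3408/0.7500 = 0.4544
Terminal stock prices: S_u = 166.8, S_d = 80.5
Terminal payoffs (K − S): max(-33.75, 0) = 0, max(52.5, 0) = 52.5
Node 0 (S = 115): V_0 = e^(−0.04)·[0.4544·0.0000 + 0.5456·52.5000] = 27.5201

$27.52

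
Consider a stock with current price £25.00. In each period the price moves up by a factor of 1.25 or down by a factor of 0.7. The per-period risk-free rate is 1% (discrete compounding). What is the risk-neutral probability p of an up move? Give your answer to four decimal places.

p = 0.5636

Risk-neutral probability p = (1 + 0.01 − 0.7)/(1.25 − 0.7) = 0.3100/0.5500 = 0.5636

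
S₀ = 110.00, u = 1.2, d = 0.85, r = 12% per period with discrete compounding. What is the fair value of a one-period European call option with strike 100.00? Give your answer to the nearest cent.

22.04

Risk-neutral probability p = (1 + 0.12 − 0.85)/(1.2 − 0.85) = 0.2700/0.3500 = 0.7714
Terminal stock prices: S_u = 132, S_d = 93.5
Terminal payoffs (S − K): max(32, 0) = 32, max(-6.5, 0) = 0
Node 0 (S = 110): V_0 = 1/1.12·[0.7714·32.0000 + 0.2286·0.0000] = 22.0408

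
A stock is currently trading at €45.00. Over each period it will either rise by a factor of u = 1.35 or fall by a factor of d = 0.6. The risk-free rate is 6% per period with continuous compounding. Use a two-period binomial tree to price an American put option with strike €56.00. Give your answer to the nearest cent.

€14.60

Risk-neutral probability p = (e^0.06 − 0.6)/(1.35 − 0.6) = 0.4618/0.7500 = 0.6158
Terminal stock prices: S_uu = 82.01, S_ud = 36.45, S_dd = 16.2
Terminal payoffs (K − S): max(-26.01, 0) = 0, max(19.55, 0) = 19.55, max(39.8, 0) = 39.8
Node u (S = 60.75): continuation = e^(−0.06)·[0.6158·0.0000 + 0.3842·19.5500] = 7.0740; exercise value = 0.0000 ≤ continuation, so V_u = 7.0740
Node d (S = 27): continuation = e^(−0.06)·[0.6158·19.5500 + 0.3842·39.8000] = 25.7388; exercise value = 29.0000 > continuation, so V_d = 29.0000 (exercise)
Node 0 (S = 45): continuation = e^(−0.06)·[0.6158·7.0740 + 0.3842·29.0000] = 14.5958; exercise value = 11.0000 ≤ continuation, so V_0 = 14.5958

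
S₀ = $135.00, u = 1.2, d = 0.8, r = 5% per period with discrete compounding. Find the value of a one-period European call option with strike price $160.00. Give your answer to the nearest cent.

Risk-neutral probability p = (1 + 0.05 − 0.8)/(1.2 − 0.8) = 0.2500/0.4000 = 0.6250
Terminal stock prices: S_u = 162, S_d = 108
Terminal payoffs (S − K): max(2, 0) = 2, max(-52, 0) = 0
Node 0 (S = 135): V_0 = 1/1.05·[0.6250·2.0000 + 0.3750·0.0000] = 1.1905

$1.19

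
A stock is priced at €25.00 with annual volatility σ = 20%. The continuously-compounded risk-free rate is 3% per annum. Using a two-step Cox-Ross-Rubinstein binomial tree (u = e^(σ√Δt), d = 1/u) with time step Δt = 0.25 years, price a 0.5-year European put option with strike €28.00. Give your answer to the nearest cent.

CRR parameters: u = e^(σ√Δt) = e^(0.2·√0.25) = 1.1052, d = 1/u = 0.9048
Per-period rate: rΔt = 0.03·0.25 = 0.0075, so R = e^0.0075 = 1.0075
Risk-neutral probability p = (e^0.0075 − 0.9048)/(1.1052 − 0.9048) = 0.1027/0.2003 = 0.5126
Terminal stock prices: S_uu = 30.54, S_ud = 25, S_dd = 20.47
Terminal payoffs (K − S): max(-2.535, 0) = 0, max(3, 0) = 3, max(7.532, 0) = 7.532
Node u (S = 27.63): V_u = e^(−0.0075)·[0.5126·0.0000 + 0.4874·3.0000] = 1.4513
Node d (S = 22.62): V_d = e^(−0.0075)·[0.5126·3.0000 + 0.4874·7.5317] = 5.1699
Node 0 (S = 25): V_0 = e^(−0.0075)·[0.5126·1.4513 + 0.4874·5.1699] = 3.2393

€3.24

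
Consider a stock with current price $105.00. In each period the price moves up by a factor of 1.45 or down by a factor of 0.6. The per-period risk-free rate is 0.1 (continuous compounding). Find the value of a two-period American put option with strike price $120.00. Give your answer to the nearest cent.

Risk-neutral probability p = (e^0.1 − 0.6)/(1.45 − 0.6) = 0.5052/0.8500 = 0.5943
Terminal stock prices: S_uu = 220.8, S_ud = 91.35, S_dd = 37.8
Terminal payoffs (K − S): max(-100.8, 0) = 0, max(28.65, 0) = 28.65, max(82.2, 0) = 82.2
Node u (S = 152.2): continuation = e^(−0.1)·[0.5943·0.0000 + 0.4057·28.6500] = 10.5167; exercise value = 0.0000 ≤ continuation, so V_u = 10.5167
Node d (S = 63): continuation = e^(−0.1)·[0.5943·28.6500 + 0.4057·82.2000] = 45.5805; exercise value = 57.0000 > continuation, so V_d = 57.0000 (exercise)
Node 0 (S = 105): continuation = e^(−0.1)·[0.5943·10.5167 + 0.4057·57.0000] = 26.5788; exercise value = 15.0000 ≤ continuation, so V_0 = 26.5788

$26.58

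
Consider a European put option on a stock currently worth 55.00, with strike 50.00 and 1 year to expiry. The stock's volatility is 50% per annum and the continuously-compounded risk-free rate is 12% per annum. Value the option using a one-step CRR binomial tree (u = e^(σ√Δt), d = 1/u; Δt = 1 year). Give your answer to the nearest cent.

7.38

CRR parameters: u = e^(σ√Δt) = e^(0.5·√1) = 1.6487, d = 1/u = 0.6065
Per-period rate: rΔt = 0.12·1 = 0.12, so R = e^0.12 = 1.1275
Risk-neutral probability p = (e^0.12 − 0.6065)/(1.6487 − 0.6065) = 0.5210/1.0422 = 0.4999
Terminal stock prices: S_u = 90.68, S_d = 33.36
Terminal payoffs (K − S): max(-40.68, 0) = 0, max(16.64, 0) = 16.64
Node 0 (S = 55): V_0 = e^(−0.12)·[0.4999·0.0000 + 0.5001·16.6408] = 7.3814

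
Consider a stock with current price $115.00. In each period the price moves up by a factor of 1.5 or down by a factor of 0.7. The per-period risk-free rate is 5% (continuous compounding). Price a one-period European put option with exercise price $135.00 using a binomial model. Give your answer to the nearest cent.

$29.08

Risk-neutral probability p = (e^0.05 − 0.7)/(1.5 − 0.7) = 0.3513/0.8000 = 0.4391
Terminal stock prices: S_u = 172.5, S_d = 80.5
Terminal payoffs (K − S): max(-37.5, 0) = 0, max(54.5, 0) = 54.5
Node 0 (S = 115): V_0 = e^(−0.05)·[0.4391·0.0000 + 0.5609·54.5000] = 29.0788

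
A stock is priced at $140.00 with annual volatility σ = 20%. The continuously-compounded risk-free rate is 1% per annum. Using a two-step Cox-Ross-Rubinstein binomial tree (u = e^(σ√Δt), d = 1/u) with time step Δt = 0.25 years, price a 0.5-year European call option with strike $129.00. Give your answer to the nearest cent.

$15.40

CRR parameters: u = e^(σ√Δt) = e^(0.2·√0.25) = 1.1052, d = 1/u = 0.9048
Per-period rate: rΔt = 0.01·0.25 = 0.0025, so R = e^0.0025 = 1.0025
Risk-neutral probability p = (e^0.0025 − 0.9048)/(1.1052 − 0.9048) = 0.0977/0.2003 = 0.4875
Terminal stock prices: S_uu = 171, S_ud = 140, S_dd = 114.6
Terminal payoffs (S − K): max(42, 0) = 42, max(11, 0) = 11, max(-14.38, 0) = 0
Node u (S = 154.7): V_u = e^(−0.0025)·[0.4875·41.9964 + 0.5125·11.0000] = 26.0460
Node d (S = 126.7): V_d = e^(−0.0025)·[0.4875·11.0000 + 0.5125·0.0000] = 5.3493
Node 0 (S = 140): V_0 = e^(−0.0025)·[0.4875·26.0460 + 0.5125·5.3493] = 15.4007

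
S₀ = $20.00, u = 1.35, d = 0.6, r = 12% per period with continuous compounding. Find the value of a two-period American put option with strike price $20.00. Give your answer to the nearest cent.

$2.73

Risk-neutral probability p = (e^0.12 − 0.6)/(1.35 − 0.6) = 0.5275/0.7500 = 0.7033
Terminal stock prices: S_uu = 36.45, S_ud = 16.2, S_dd = 7.2
Terminal payoffs (K − S): max(-16.45, 0) = 0, max(3.8, 0) = 3.8, max(12.8, 0) = 12.8
Node u (S = 27): continuation = e^(−0.12)·[0.7033·0.0000 + 0.2967·3.8000] = 0.9999; exercise value = 0.0000 ≤ continuation, so V_u = 0.9999
Node d (S = 12): continuation = e^(−0.12)·[0.7033·3.8000 + 0.2967·12.8000] = 5.7384; exercise value = 8.0000 > continuation, so V_d = 8.0000 (exercise)
Node 0 (S = 20): continuation = e^(−0.12)·[0.7033·0.9999 + 0.2967·8.0000] = 2.7287; exercise value = 0.0000 ≤ continuation, so V_0 = 2.7287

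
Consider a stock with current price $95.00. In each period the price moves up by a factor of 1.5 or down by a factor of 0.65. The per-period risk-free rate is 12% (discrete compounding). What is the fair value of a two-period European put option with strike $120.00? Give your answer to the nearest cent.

Risk-neutral probability p = (1 + 0.12 − 0.65)/(1.5 − 0.65) = 0.4700/0.8500 = 0.5529
Terminal stock prices: S_uu = 213.8, S_ud = 92.62, S_dd = 40.14
Terminal payoffs (K − S): max(-93.75, 0) = 0, max(27.38, 0) = 27.38, max(79.86, 0) = 79.86
Node u (S = 142.5): V_u = 1/1.12·[0.5529·0.0000 + 0.4471·27.3750] = 10.9270
Node d (S = 61.75): V_d = 1/1.12·[0.5529·27.3750 + 0.4471·79.8625] = 45.3929
Node 0 (S = 95): V_0 = 1/1.12·[0.5529·10.9270 + 0.4471·45.3929] = 23.5136

$23.51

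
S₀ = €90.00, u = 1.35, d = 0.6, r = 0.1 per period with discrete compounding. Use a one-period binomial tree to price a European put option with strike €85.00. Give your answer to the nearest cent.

€9.39

Risk-neutral probability p = (1 + 0.1 − 0.6)/(1.35 − 0.6) = 0.5000/0.7500 = 0.6667
Terminal stock prices: S_u = 121.5, S_d = 54
Terminal payoffs (K − S): max(-36.5, 0) = 0, max(31, 0) = 31
Node 0 (S = 90): V_0 = 1/1.1·[0.6667·0.0000 + 0.3333·31.0000] = 9.3939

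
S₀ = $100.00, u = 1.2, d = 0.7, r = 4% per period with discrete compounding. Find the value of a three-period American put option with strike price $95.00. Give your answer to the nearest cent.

$9.93

Risk-neutral probability p = (1 + 0.04 − 0.7)/(1.2 − 0.7) = 0.3400/0.5000 = 0.6800
Terminal stock prices: S_uuu = 172.8, S_uud = 100.8, S_udd = 58.8, S_ddd = 34.3
Terminal payoffs (K − S): max(-77.8, 0) = 0, max(-5.8, 0) = 0, max(36.2, 0) = 36.2, max(60.7, 0) = 60.7
Node uu (S = 144): continuation = 1/1.04·[0.6800·0.0000 + 0.3200·0.0000] = 0.0000; exercise value = 0.0000 ≤ continuation, so V_uu = 0.0000
Node ud (S = 84): continuation = 1/1.04·[0.6800·0.0000 + 0.3200·36.2000] = 11.1385; exercise value = 11.0000 ≤ continuation, so V_ud = 11.1385
Node dd (S = 49): continuation = 1/1.04·[0.6800·36.2000 + 0.3200·60.7000] = 42.3462; exercise value = 46.0000 > continuation, so V_dd = 46.0000 (exercise)
Node u (S = 120): continuation = 1/1.04·[0.6800·0.0000 + 0.3200·11.1385] = 3.4272; exercise value = 0.0000 ≤ continuation, so V_u = 3.4272
Node d (S = 70): continuation = 1/1.04·[0.6800·11.1385 + 0.3200·46.0000] = 21.4367; exercise value = 25.0000 > continuation, so V_d = 25.0000 (exercise)
Node 0 (S = 100): continuation = 1/1.04·[0.6800·3.4272 + 0.3200·25.0000] = 9.9332; exercise value = 0.0000 ≤ continuation, so V_0 = 9.9332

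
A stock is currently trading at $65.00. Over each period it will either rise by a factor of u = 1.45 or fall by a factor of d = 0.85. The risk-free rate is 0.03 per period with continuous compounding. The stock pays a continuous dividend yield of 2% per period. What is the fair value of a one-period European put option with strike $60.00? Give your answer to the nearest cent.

$3.38

Per-period risk-free factor R = e^0.03 = 1.0305; dividend-adjusted growth = e^(0.03−0.02) = 1.0101.
Risk-neutral probability p = (1.0101 − 0.85)/(1.45 − 0.85) = 0.1601/0.6000 = 0.2668
Terminal stock prices: S_u = 94.25, S_d = 55.25
Terminal payoffs (K − S): max(-34.25, 0) = 0, max(4.75, 0) = 4.75
Node 0 (S = 65): V_0 = e^(−0.03)·[0.2668·0.0000 + 0.7332·4.7500] = 3.3800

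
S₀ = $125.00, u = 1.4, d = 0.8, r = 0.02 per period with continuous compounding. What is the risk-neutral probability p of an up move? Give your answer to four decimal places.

Risk-neutral probability p = (e^0.02 − 0.8)/(1.4 − 0.8) = 0.2202/0.6000 = 0.3670

p = 0.3670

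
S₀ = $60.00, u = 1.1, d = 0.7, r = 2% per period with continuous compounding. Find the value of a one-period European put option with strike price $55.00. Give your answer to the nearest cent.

Risk-neutral probability p = (e^0.02 − 0.7)/(1.1 − 0.7) = 0.3202/0.4000 = 0.8005
Terminal stock prices: S_u = 66, S_d = 42
Terminal payoffs (K − S): max(-11, 0) = 0, max(13, 0) = 13
Node 0 (S = 60): V_0 = e^(−0.02)·[0.8005·0.0000 + 0.1995·13.0000] = 2.5421

$2.54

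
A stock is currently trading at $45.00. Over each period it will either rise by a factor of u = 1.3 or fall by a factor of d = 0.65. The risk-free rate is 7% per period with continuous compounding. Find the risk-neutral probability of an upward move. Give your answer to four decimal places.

p = 0.6500

Risk-neutral probability p = (e^0.07 − 0.65)/(1.3 − 0.65) = 0.4225/0.6500 = 0.6500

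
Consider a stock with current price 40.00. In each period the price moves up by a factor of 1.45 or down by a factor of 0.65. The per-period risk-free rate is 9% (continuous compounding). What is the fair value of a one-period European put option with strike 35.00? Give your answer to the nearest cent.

Risk-neutral probability p = (e^0.09 − 0.65)/(1.45 − 0.65) = 0.4442/0.8000 = 0.5552
Terminal stock prices: S_u = 58, S_d = 26
Terminal payoffs (K − S): max(-23, 0) = 0, max(9, 0) = 9
Node 0 (S = 40): V_0 = e^(−0.09)·[0.5552·0.0000 + 0.4448·9.0000] = 3.6585

3.66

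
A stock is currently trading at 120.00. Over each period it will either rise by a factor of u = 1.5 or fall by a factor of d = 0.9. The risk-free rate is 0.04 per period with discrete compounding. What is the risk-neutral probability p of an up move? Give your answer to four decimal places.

Risk-neutral probability p = (1 + 0.04 − 0.9)/(1.5 − 0.9) = 0.1400/0.6000 = 0.2333

p = 0.2333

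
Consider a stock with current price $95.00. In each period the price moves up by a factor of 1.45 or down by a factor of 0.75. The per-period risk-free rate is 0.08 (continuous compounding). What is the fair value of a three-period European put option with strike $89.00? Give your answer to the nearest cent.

$9.08

Risk-neutral probability p = (e^0.08 − 0.75)/(1.45 − 0.75) = 0.3333/0.7000 = 0.4761
Terminal stock prices: S_uuu = 289.6, S_uud = 149.8, S_udd = 77.48, S_ddd = 40.08
Terminal payoffs (K − S): max(-200.6, 0) = 0, max(-60.8, 0) = 0, max(11.52, 0) = 11.52, max(48.92, 0) = 48.92
Node uu (S = 199.7): V_uu = e^(−0.08)·[0.4761·0.0000 + 0.5239·0.0000] = 0.0000
Node ud (S = 103.3): V_ud = e^(−0.08)·[0.4761·0.0000 + 0.5239·11.5156] = 5.5689
Node dd (S = 53.44): V_dd = e^(−0.08)·[0.4761·11.5156 + 0.5239·48.9219] = 28.7199
Node u (S = 137.8): V_u = e^(−0.08)·[0.4761·0.0000 + 0.5239·5.5689] = 2.6931
Node d (S = 71.25): V_d = e^(−0.08)·[0.4761·5.5689 + 0.5239·28.7199] = 16.3365
Node 0 (S = 95): V_0 = e^(−0.08)·[0.4761·2.6931 + 0.5239·16.3365] = 9.0840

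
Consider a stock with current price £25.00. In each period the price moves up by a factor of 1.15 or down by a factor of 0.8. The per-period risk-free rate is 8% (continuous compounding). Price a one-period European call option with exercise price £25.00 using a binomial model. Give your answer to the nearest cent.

£2.80

Risk-neutral probability p = (e^0.08 − 0.8)/(1.15 − 0.8) = 0.2833/0.3500 = 0.8094
Terminal stock prices: S_u = 28.75, S_d = 20
Terminal payoffs (S − K): max(3.75, 0) = 3.75, max(-5, 0) = 0
Node 0 (S = 25): V_0 = e^(−0.08)·[0.8094·3.7500 + 0.1906·0.0000] = 2.8019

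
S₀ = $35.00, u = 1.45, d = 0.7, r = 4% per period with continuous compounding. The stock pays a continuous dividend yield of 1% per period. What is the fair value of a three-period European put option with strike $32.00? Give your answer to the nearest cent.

$5.72

Per-period risk-free factor R = e^0.04 = 1.0408; dividend-adjusted growth = e^(0.04−0.01) = 1.0305.
Risk-neutral probability p = (1.0305 − 0.7)/(1.45 − 0.7) = 0.3305/0.7500 = 0.4406
Terminal stock prices: S_uuu = 106.7, S_uud = 51.51, S_udd = 24.87, S_ddd = 12
Terminal payoffs (K − S): max(-74.7, 0) = 0, max(-19.51, 0) = 0, max(7.133, 0) = 7.133, max(20, 0) = 20
Node uu (S = 73.59): V_uu = e^(−0.04)·[0.4406·0.0000 + 0.5594·0.0000] = 0.0000
Node ud (S = 35.52): V_ud = e^(−0.04)·[0.4406·0.0000 + 0.5594·7.1325] = 3.8334
Node dd (S = 17.15): V_dd = e^(−0.04)·[0.4406·7.1325 + 0.5594·19.9950] = 13.7659
Node u (S = 50.75): V_u = e^(−0.04)·[0.4406·0.0000 + 0.5594·3.8334] = 2.0603
Node d (S = 24.5): V_d = e^(−0.04)·[0.4406·3.8334 + 0.5594·13.7659] = 9.0214
Node 0 (S = 35): V_0 = e^(−0.04)·[0.4406·2.0603 + 0.5594·9.0214] = 5.7208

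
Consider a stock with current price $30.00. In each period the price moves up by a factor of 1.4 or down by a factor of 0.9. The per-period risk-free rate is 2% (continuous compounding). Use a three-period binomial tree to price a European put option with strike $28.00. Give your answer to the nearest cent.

$2.53

Risk-neutral probability p = (e^0.02 − 0.9)/(1.4 − 0.9) = 0.1202/0.5000 = 0.2404
Terminal stock prices: S_uuu = 82.32, S_uud = 52.92, S_udd = 34.02, S_ddd = 21.87
Terminal payoffs (K − S): max(-54.32, 0) = 0, max(-24.92, 0) = 0, max(-6.02, 0) = 0, max(6.13, 0) = 6.13
Node uu (S = 58.8): V_uu = e^(−0.02)·[0.2404·0.0000 + 0.7596·0.0000] = 0.0000
Node ud (S = 37.8): V_ud = e^(−0.02)·[0.2404·0.0000 + 0.7596·0.0000] = 0.0000
Node dd (S = 24.3): V_dd = e^(−0.02)·[0.2404·0.0000 + 0.7596·6.1300] = 4.5641
Node u (S = 42): V_u = e^(−0.02)·[0.2404·0.0000 + 0.7596·0.0000] = 0.0000
Node d (S = 27): V_d = e^(−0.02)·[0.2404·0.0000 + 0.7596·4.5641] = 3.3983
Node 0 (S = 30): V_0 = e^(−0.02)·[0.2404·0.0000 + 0.7596·3.3983] = 2.5302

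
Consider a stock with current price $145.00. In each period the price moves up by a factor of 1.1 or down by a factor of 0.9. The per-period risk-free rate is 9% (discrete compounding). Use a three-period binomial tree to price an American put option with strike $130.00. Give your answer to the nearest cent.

Risk-neutral probability p = (1 + 0.09 − 0.9)/(1.1 − 0.9) = 0.1900/0.2000 = 0.9500
Terminal stock prices: S_uuu = 193, S_uud = 157.9, S_udd = 129.2, S_ddd = 105.7
Terminal payoffs (K − S): max(-63, 0) = 0, max(-27.91, 0) = 0, max(0.805, 0) = 0.805, max(24.29, 0) = 24.29
Node uu (S = 175.5): continuation = 1/1.09·[0.9500·0.0000 + 0.0500·0.0000] = 0.0000; exercise value = 0.0000 ≤ continuation, so V_uu = 0.0000
Node ud (S = 143.6): continuation = 1/1.09·[0.9500·0.0000 + 0.0500·0.8050] = 0.0369; exercise value = 0.0000 ≤ continuation, so V_ud = 0.0369
Node dd (S = 117.5): continuation = 1/1.09·[0.9500·0.8050 + 0.0500·24.2950] = 1.8161; exercise value = 12.5500 > continuation, so V_dd = 12.5500 (exercise)
Node u (S = 159.5): continuation = 1/1.09·[0.9500·0.0000 + 0.0500·0.0369] = 0.0017; exercise value = 0.0000 ≤ continuation, so V_u = 0.0017
Node d (S = 130.5): continuation = 1/1.09·[0.9500·0.0369 + 0.0500·12.5500] = 0.6079; exercise value = 0.0000 ≤ continuation, so V_d = 0.6079
Node 0 (S = 145): continuation = 1/1.09·[0.9500·0.0017 + 0.0500·0.6079] = 0.0294; exercise value = 0.0000 ≤ continuation, so V_0 = 0.0294

$0.03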